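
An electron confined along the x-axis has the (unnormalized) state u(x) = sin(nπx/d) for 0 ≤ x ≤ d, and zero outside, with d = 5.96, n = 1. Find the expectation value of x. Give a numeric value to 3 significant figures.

2.98

⟨x⟩ = ∫ x·|u|² dx / ∫|u|² dx (integrals over the domain).
With sin²θ = (1 − cos2θ)/2 on 0 ≤ x ≤ d: ∫sin²(nπx/d) dx = d/2, ∫x·sin²(nπx/d) dx = d²/4, ∫x²·sin²(nπx/d) dx = d³·(1/6 − 1/(4n²π²)); higher powers xᵏ the same way, integrating xᵏ·cos(2nπx/d) by parts.
State is unnormalized: ∫|u|² dx = 2.9800, and ∫u*·x·u dx = 8.8804, so ⟨x⟩ = 8.8804 / 2.9800.
⟨x⟩ = 2.9800.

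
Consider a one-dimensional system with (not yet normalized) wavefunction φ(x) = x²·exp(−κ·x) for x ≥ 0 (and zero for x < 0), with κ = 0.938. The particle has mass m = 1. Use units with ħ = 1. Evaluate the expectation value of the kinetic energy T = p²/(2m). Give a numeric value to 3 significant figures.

0.147

T = −(ħ²/2m) d²/dx², so ⟨T⟩ = −(ħ²/2m) ∫ φ*·φ'' dx / ∫|φ|² dx; with m = 1.
Differentiate x²·exp(−κ·x) with the product rule; every integrand then reduces to terms xʲ·e^(−2κx) on [0, ∞), with ∫₀^∞ xʲ·e^(−2κx) dx = j!/(2κ)^(j+1).
State is unnormalized: ∫|φ|² dx = 1.0329, and ∫φ*·(−ħ²/2m · φ'') dx = 0.15146, so ⟨T⟩ = 0.15146 / 1.0329.
⟨T⟩ = 0.14664.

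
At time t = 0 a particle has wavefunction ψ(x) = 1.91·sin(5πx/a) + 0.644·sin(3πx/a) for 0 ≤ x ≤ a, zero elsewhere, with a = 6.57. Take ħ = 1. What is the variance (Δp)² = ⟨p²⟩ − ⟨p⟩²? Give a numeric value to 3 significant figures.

5.34

Compute ⟨p⟩ and ⟨p²⟩ separately; (Δp)² = ⟨p²⟩ − ⟨p⟩².
d²/dx² sin(jπx/a) = −(jπ/a)²·sin(jπx/a); on 0 ≤ x ≤ a, ∫sin²(jπx/a) dx = a/2 and ∫sin(jπx/a)·sin(lπx/a) dx = 0 for j ≠ l, so only diagonal terms survive in ∫|ψ|² and ∫ψ·ψ″; ∫ψ·ψ′ dx = [ψ²/2] between the walls = 0.
Normalization: ∫|ψ|² dx = 13.346.
⟨p⟩ = 0.0000 and ⟨p²⟩ = 5.3428.
(Δp)² = 5.3428 − (0.0000)² = 5.3428.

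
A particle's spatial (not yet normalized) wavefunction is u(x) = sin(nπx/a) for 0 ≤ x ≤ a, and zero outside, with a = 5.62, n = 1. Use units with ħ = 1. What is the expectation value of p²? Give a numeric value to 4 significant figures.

p² u = −ħ² d²u/dx²; ⟨p²⟩ = −ħ² ∫ u*·u'' dx / ∫|u|² dx.
d/dx sin(nπx/a) = (nπ/a)·cos(nπx/a) and d²/dx² sin(nπx/a) = −(nπ/a)²·sin(nπx/a); on 0 ≤ x ≤ a, ∫sin²(nπx/a) dx = a/2 and ∫sin(nπx/a)·cos(nπx/a) dx = 0.
State is unnormalized: ∫|u|² dx = 2.8100, and ∫u*·(−ħ² u'') dx = 0.87808, so ⟨p²⟩ = 0.87808 / 2.8100.
⟨p²⟩ = 0.31248.

0.3125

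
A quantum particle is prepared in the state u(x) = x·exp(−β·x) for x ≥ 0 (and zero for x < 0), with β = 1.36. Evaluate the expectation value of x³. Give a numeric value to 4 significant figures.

2.982

⟨x³⟩ = ∫ x³·|u|² dx / ∫|u|² dx (integrals over the domain).
Every integrand reduces to terms xʲ·e^(−2βx) on [0, ∞); use ∫₀^∞ xʲ·e^(−2βx) dx = j!/(2β)^(j+1).
State is unnormalized: ∫|u|² dx = 0.099386, and ∫u*·x³·u dx = 0.29632, so ⟨x³⟩ = 0.29632 / 0.099386.
⟨x³⟩ = 2.9816.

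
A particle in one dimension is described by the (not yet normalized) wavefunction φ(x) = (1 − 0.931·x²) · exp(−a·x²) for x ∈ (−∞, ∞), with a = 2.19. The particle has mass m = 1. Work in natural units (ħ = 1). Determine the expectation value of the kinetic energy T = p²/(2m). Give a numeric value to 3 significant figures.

1.72

T = −(ħ²/2m) d²/dx², so ⟨T⟩ = −(ħ²/2m) ∫ φ*·φ'' dx / ∫|φ|² dx; with m = 1.
Expand each integrand as polynomial × e^(−2ax²) and use ∫x^(2j)·e^(−2ax²) dx = (2j−1)!!/(4a)^j · √(π/(2a)), odd powers → 0; here √(π/(2a)) = 0.84691. Differentiate with the product rule, d/dx e^(−ax²) = −2ax·e^(−ax²).
State is unnormalized: ∫|φ|² dx = 0.69559, and ∫φ*·(−ħ²/2m · φ'') dx = 1.1978, so ⟨T⟩ = 1.1978 / 0.69559.
⟨T⟩ = 1.7220.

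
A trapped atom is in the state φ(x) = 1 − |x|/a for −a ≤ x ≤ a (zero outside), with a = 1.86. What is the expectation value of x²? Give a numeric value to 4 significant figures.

0.3460

⟨x²⟩ = ∫ x²·|φ|² dx / ∫|φ|² dx (integrals over the domain).
φ is even, so ∫ over [−a, a] = 2∫₀ᵃ with φ = 1 − x/a there: ∫₀ᵃ (1 − x/a)² dx = a/3, ∫₀ᵃ x²(1 − x/a)² dx = a³/30, ∫₀ᵃ x⁴(1 − x/a)² dx = a⁵/105.
State is unnormalized: ∫|φ|² dx = 1.2400, and ∫φ*·x²·φ dx = 0.42899, so ⟨x²⟩ = 0.42899 / 1.2400.
⟨x²⟩ = 0.34596.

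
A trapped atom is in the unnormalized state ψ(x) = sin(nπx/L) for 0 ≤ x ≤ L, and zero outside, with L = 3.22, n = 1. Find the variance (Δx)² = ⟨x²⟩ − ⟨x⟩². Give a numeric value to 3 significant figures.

0.339

Compute ⟨x⟩ and ⟨x²⟩ separately, then (Δx)² = ⟨x²⟩ − ⟨x⟩².
With sin²θ = (1 − cos2θ)/2 on 0 ≤ x ≤ L: ∫sin²(nπx/L) dx = L/2, ∫x·sin²(nπx/L) dx = L²/4, ∫x²·sin²(nπx/L) dx = L³·(1/6 − 1/(4n²π²)); higher powers xᵏ the same way, integrating xᵏ·cos(2nπx/L) by parts.
Normalization: ∫|ψ|² dx = 1.6100.
⟨x⟩ = 1.6100 and ⟨x²⟩ = 2.9309.
(Δx)² = 2.9309 − (1.6100)² = 0.33876.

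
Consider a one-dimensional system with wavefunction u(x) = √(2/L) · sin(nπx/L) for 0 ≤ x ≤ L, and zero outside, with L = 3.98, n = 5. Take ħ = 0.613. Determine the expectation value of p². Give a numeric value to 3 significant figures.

5.85

p² u = −ħ² d²u/dx²; ⟨p²⟩ = −ħ² ∫ u*·u'' dx.
d/dx sin(nπx/L) = (nπ/L)·cos(nπx/L) and d²/dx² sin(nπx/L) = −(nπ/L)²·sin(nπx/L); on 0 ≤ x ≤ L, ∫sin²(nπx/L) dx = L/2 and ∫sin(nπx/L)·cos(nπx/L) dx = 0.
⟨p²⟩ = 5.8532.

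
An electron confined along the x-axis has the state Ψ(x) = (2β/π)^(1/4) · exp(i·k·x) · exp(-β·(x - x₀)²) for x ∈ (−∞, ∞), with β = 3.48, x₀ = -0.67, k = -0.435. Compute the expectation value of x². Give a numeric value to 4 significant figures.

0.5207

⟨x²⟩ = ∫ x²·|Ψ|² dx (integrals over the domain).
Gaussian moments (u = x − x₀): ∫u^(2j)·e^(−2βu²) du = (2j−1)!!/(4β)^j · √(π/(2β)), odd powers integrate to 0; here √(π/(2β)) = 0.67185.
⟨x²⟩ = 0.52074.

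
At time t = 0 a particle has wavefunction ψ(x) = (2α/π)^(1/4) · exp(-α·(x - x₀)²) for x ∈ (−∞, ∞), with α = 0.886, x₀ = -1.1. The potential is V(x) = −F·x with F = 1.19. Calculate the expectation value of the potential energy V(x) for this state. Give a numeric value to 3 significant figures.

1.31

⟨V⟩ = ∫ V(x)·|ψ|² dx.
Gaussian moments (u = x − x₀): ∫u^(2j)·e^(−2αu²) du = (2j−1)!!/(4α)^j · √(π/(2α)), odd powers integrate to 0; here √(π/(2α)) = 1.3315.
⟨V⟩ = 1.3090.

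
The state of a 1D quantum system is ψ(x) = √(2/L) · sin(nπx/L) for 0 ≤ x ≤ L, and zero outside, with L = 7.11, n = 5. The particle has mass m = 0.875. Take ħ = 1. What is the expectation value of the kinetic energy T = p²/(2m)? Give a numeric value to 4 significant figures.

T = −(ħ²/2m) d²/dx², so ⟨T⟩ = −(ħ²/2m) ∫ ψ*·ψ'' dx; with m = 0.875.
d/dx sin(nπx/L) = (nπ/L)·cos(nπx/L) and d²/dx² sin(nπx/L) = −(nπ/L)²·sin(nπx/L); on 0 ≤ x ≤ L, ∫sin²(nπx/L) dx = L/2 and ∫sin(nπx/L)·cos(nπx/L) dx = 0.
⟨T⟩ = 2.7891.

2.789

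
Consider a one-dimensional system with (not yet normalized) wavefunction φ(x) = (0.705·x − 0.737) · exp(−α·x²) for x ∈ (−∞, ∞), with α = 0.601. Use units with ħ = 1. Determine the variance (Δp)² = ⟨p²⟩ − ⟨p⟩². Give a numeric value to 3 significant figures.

0.932

Compute ⟨p⟩ and ⟨p²⟩ separately; (Δp)² = ⟨p²⟩ − ⟨p⟩².
Expand each integrand as polynomial × e^(−2αx²) and use ∫x^(2j)·e^(−2αx²) dx = (2j−1)!!/(4α)^j · √(π/(2α)), odd powers → 0; here √(π/(2α)) = 1.6167. Differentiate with the product rule, d/dx e^(−αx²) = −2αx·e^(−αx²).
Normalization: ∫|φ|² dx = 1.2124.
⟨p⟩ = 0.0000 and ⟨p²⟩ = 0.93239.
(Δp)² = 0.93239 − (0.0000)² = 0.93239.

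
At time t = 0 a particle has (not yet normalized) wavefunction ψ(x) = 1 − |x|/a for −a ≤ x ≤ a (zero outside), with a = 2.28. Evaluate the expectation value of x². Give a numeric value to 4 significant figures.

0.5198

⟨x²⟩ = ∫ x²·|ψ|² dx / ∫|ψ|² dx (integrals over the domain).
ψ is even, so ∫ over [−a, a] = 2∫₀ᵃ with ψ = 1 − x/a there: ∫₀ᵃ (1 − x/a)² dx = a/3, ∫₀ᵃ x²(1 − x/a)² dx = a³/30, ∫₀ᵃ x⁴(1 − x/a)² dx = a⁵/105.
State is unnormalized: ∫|ψ|² dx = 1.5200, and ∫ψ*·x²·ψ dx = 0.79016, so ⟨x²⟩ = 0.79016 / 1.5200.
⟨x²⟩ = 0.51984.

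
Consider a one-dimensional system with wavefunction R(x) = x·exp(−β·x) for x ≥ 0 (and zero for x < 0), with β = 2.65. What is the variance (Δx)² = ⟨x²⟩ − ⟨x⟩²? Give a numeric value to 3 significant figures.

Compute ⟨x⟩ and ⟨x²⟩ separately, then (Δx)² = ⟨x²⟩ − ⟨x⟩².
Every integrand reduces to terms xʲ·e^(−2βx) on [0, ∞); use ∫₀^∞ xʲ·e^(−2βx) dx = j!/(2β)^(j+1).
Normalization: ∫|R|² dx = 0.013434.
⟨x⟩ = 0.56604 and ⟨x²⟩ = 0.42720.
(Δx)² = 0.42720 − (0.56604)² = 0.10680.

0.107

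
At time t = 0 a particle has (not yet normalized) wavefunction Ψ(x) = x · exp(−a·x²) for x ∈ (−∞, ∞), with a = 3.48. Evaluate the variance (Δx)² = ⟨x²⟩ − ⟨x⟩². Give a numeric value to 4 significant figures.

Compute ⟨x⟩ and ⟨x²⟩ separately, then (Δx)² = ⟨x²⟩ − ⟨x⟩².
Expand each integrand as polynomial × e^(−2ax²) and use ∫x^(2j)·e^(−2ax²) dx = (2j−1)!!/(4a)^j · √(π/(2a)), odd powers → 0; here √(π/(2a)) = 0.67185.
Normalization: ∫|Ψ|² dx = 0.048265.
⟨x⟩ = 0.0000 and ⟨x²⟩ = 0.21552.
(Δx)² = 0.21552 − (0.0000)² = 0.21552.

0.2155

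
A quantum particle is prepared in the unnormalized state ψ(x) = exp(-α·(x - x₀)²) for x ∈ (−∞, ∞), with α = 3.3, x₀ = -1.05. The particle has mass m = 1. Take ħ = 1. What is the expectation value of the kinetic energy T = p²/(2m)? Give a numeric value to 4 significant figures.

1.650

T = −(ħ²/2m) d²/dx², so ⟨T⟩ = −(ħ²/2m) ∫ ψ*·ψ'' dx / ∫|ψ|² dx; with m = 1.
Gaussian moments (u = x − x₀): ∫u^(2j)·e^(−2αu²) du = (2j−1)!!/(4α)^j · √(π/(2α)), odd powers integrate to 0; here √(π/(2α)) = 0.68993. Derivatives: d/dx e^(−αu²) = −2αu·e^(−αu²), d²/dx² e^(−αu²) = (4α²u² − 2α)·e^(−αu²).
State is unnormalized: ∫|ψ|² dx = 0.68993, and ∫ψ*·(−ħ²/2m · ψ'') dx = 1.1384, so ⟨T⟩ = 1.1384 / 0.68993.
⟨T⟩ = 1.6500.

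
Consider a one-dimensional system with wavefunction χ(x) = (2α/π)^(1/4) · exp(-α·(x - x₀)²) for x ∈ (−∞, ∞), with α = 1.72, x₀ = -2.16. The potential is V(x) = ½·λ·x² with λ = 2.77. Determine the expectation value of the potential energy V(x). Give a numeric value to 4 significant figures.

6.663

⟨V⟩ = ∫ V(x)·|χ|² dx.
Gaussian moments (u = x − x₀): ∫u^(2j)·e^(−2αu²) du = (2j−1)!!/(4α)^j · √(π/(2α)), odd powers integrate to 0; here √(π/(2α)) = 0.95564.
⟨V⟩ = 6.6632.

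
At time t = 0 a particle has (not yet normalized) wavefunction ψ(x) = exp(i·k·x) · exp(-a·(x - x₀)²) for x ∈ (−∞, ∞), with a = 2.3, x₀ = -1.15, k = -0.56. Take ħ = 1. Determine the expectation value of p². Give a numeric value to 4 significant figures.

p² ψ = −ħ² d²ψ/dx²; ⟨p²⟩ = −ħ² ∫ ψ*·ψ'' dx / ∫|ψ|² dx.
Gaussian moments (u = x − x₀): ∫u^(2j)·e^(−2au²) du = (2j−1)!!/(4a)^j · √(π/(2a)), odd powers integrate to 0; here √(π/(2a)) = 0.82641. Derivatives: ψ′ = (ik − 2au)·ψ, ψ″ = ((ik − 2au)² − 2a)·ψ; the odd-in-u pieces drop out.
State is unnormalized: ∫|ψ|² dx = 0.82641, and ∫ψ*·(−ħ² ψ'') dx = 2.1599, so ⟨p²⟩ = 2.1599 / 0.82641.
⟨p²⟩ = 2.6136.

2.614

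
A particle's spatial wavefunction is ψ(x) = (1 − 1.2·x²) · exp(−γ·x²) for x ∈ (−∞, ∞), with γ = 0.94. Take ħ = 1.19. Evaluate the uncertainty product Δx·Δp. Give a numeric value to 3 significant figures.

Δx = √(⟨x²⟩−⟨x⟩²), Δp = √(⟨p²⟩−⟨p⟩²).
Expand each integrand as polynomial × e^(−2γx²) and use ∫x^(2j)·e^(−2γx²) dx = (2j−1)!!/(4γ)^j · √(π/(2γ)), odd powers → 0; here √(π/(2γ)) = 1.2927. Differentiate with the product rule, d/dx e^(−γx²) = −2γx·e^(−γx²).
Normalization: ∫|ψ|² dx = 0.86258.
⟨x⟩ = 0.0000, ⟨x²⟩ = 0.24431 ⇒ Δx = 0.49427.
⟨p⟩ = 0.0000, ⟨p²⟩ = 4.6906 ⇒ Δp = 2.1658.
Δx·Δp = 1.0705.

1.07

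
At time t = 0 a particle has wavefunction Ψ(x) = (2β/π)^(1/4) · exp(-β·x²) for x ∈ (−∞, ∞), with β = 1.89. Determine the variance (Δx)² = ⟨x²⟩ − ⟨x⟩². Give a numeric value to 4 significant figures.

0.1323

Compute ⟨x⟩ and ⟨x²⟩ separately, then (Δx)² = ⟨x²⟩ − ⟨x⟩².
Gaussian moments: ∫x^(2j)·e^(−2βx²) dx = (2j−1)!!/(4β)^j · √(π/(2β)), odd powers integrate to 0; here √(π/(2β)) = 0.91165.
⟨x⟩ = 0.0000 and ⟨x²⟩ = 0.13228.
(Δx)² = 0.13228 − (0.0000)² = 0.13228.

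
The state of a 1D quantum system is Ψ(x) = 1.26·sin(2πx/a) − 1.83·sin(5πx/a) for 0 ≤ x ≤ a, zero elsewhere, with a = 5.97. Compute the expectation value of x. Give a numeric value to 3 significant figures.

⟨x⟩ = ∫ x·|Ψ|² dx / ∫|Ψ|² dx (integrals over the domain).
On 0 ≤ x ≤ a (j ≠ l): ∫sin²(jπx/a) dx = a/2, ∫sin(jπx/a)·sin(lπx/a) dx = 0; diagonal moments ∫x·sin²(jπx/a) dx = a²/4, ∫x²·sin²(jπx/a) dx = a³·(1/6 − 1/(4j²π²)); cross terms ∫x·sin(jπx/a)·sin(lπx/a) dx = 0 for j + l even and −4jla²/(π²(j² − l²)²) for j + l odd, ∫x²·sin(jπx/a)·sin(lπx/a) dx = (−1)^(j+l)·4jla³/(π²(j² − l²)²); higher powers the same way via product-to-sum and parts.
State is unnormalized: ∫|Ψ|² dx = 14.735, and ∫Ψ*·x·Ψ dx = 45.496, so ⟨x⟩ = 45.496 / 14.735.
⟨x⟩ = 3.0875.

3.09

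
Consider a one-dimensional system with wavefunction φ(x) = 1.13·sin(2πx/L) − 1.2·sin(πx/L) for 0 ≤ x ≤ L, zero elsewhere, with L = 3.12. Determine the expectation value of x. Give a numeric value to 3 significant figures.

⟨x⟩ = ∫ x·|φ|² dx / ∫|φ|² dx (integrals over the domain).
On 0 ≤ x ≤ L (j ≠ l): ∫sin²(jπx/L) dx = L/2, ∫sin(jπx/L)·sin(lπx/L) dx = 0; diagonal moments ∫x·sin²(jπx/L) dx = L²/4, ∫x²·sin²(jπx/L) dx = L³·(1/6 − 1/(4j²π²)); cross terms ∫x·sin(jπx/L)·sin(lπx/L) dx = 0 for j + l even and −4jlL²/(π²(j² − l²)²) for j + l odd, ∫x²·sin(jπx/L)·sin(lπx/L) dx = (−1)^(j+l)·4jlL³/(π²(j² − l²)²); higher powers the same way via product-to-sum and parts.
State is unnormalized: ∫|φ|² dx = 4.2384, and ∫φ*·x·φ dx = 8.9895, so ⟨x⟩ = 8.9895 / 4.2384.
⟨x⟩ = 2.1210.

2.12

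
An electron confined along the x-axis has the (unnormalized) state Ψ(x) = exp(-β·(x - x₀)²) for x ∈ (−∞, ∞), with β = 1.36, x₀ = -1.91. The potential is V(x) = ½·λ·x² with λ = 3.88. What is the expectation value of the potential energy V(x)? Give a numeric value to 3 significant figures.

⟨V⟩ = ∫ V(x)·|Ψ|² dx / ∫|Ψ|² dx.
Gaussian moments (u = x − x₀): ∫u^(2j)·e^(−2βu²) du = (2j−1)!!/(4β)^j · √(π/(2β)), odd powers integrate to 0; here √(π/(2β)) = 1.0747.
State is unnormalized: ∫|Ψ|² dx = 1.0747, and ∫Ψ*·V(x)·Ψ dx = 7.9893, so ⟨V⟩ = 7.9893 / 1.0747.
⟨V⟩ = 7.4339.

7.43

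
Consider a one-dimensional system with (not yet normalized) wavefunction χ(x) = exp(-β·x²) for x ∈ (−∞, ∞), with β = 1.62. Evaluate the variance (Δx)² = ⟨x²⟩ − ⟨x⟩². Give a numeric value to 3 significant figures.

0.154

Compute ⟨x⟩ and ⟨x²⟩ separately, then (Δx)² = ⟨x²⟩ − ⟨x⟩².
Gaussian moments: ∫x^(2j)·e^(−2βx²) dx = (2j−1)!!/(4β)^j · √(π/(2β)), odd powers integrate to 0; here √(π/(2β)) = 0.98470.
Normalization: ∫|χ|² dx = 0.98470.
⟨x⟩ = 0.0000 and ⟨x²⟩ = 0.15432.
(Δx)² = 0.15432 − (0.0000)² = 0.15432.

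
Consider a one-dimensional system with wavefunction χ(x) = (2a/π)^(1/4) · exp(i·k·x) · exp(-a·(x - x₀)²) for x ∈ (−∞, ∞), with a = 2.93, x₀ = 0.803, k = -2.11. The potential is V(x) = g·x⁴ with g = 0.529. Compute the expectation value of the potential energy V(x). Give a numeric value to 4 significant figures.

⟨V⟩ = ∫ V(x)·|χ|² dx.
Gaussian moments (u = x − x₀): ∫u^(2j)·e^(−2au²) du = (2j−1)!!/(4a)^j · √(π/(2a)), odd powers integrate to 0; here √(π/(2a)) = 0.73219.
⟨V⟩ = 0.40613.

0.4061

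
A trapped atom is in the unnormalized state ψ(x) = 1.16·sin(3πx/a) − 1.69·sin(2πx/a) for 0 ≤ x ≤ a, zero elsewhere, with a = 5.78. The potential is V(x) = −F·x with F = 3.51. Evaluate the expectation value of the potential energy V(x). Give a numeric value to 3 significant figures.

⟨V⟩ = ∫ V(x)·|ψ|² dx / ∫|ψ|² dx.
On 0 ≤ x ≤ a (j ≠ l): ∫sin²(jπx/a) dx = a/2, ∫sin(jπx/a)·sin(lπx/a) dx = 0; diagonal moments ∫x·sin²(jπx/a) dx = a²/4, ∫x²·sin²(jπx/a) dx = a³·(1/6 − 1/(4j²π²)); cross terms ∫x·sin(jπx/a)·sin(lπx/a) dx = 0 for j + l even and −4jla²/(π²(j² − l²)²) for j + l odd, ∫x²·sin(jπx/a)·sin(lπx/a) dx = (−1)^(j+l)·4jla³/(π²(j² − l²)²); higher powers the same way via product-to-sum and parts.
State is unnormalized: ∫|ψ|² dx = 12.143, and ∫ψ*·V(x)·ψ dx = -167.90, so ⟨V⟩ = -167.90 / 12.143.
⟨V⟩ = -13.827.

-13.8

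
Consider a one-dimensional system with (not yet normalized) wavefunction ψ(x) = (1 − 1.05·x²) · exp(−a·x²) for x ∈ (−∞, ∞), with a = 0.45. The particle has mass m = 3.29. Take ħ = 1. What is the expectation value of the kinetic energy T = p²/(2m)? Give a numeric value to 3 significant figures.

T = −(ħ²/2m) d²/dx², so ⟨T⟩ = −(ħ²/2m) ∫ ψ*·ψ'' dx / ∫|ψ|² dx; with m = 3.29.
Expand each integrand as polynomial × e^(−2ax²) and use ∫x^(2j)·e^(−2ax²) dx = (2j−1)!!/(4a)^j · √(π/(2a)), odd powers → 0; here √(π/(2a)) = 1.8683. Differentiate with the product rule, d/dx e^(−ax²) = −2ax·e^(−ax²).
State is unnormalized: ∫|ψ|² dx = 1.5959, and ∫ψ*·(−ħ²/2m · ψ'') dx = 0.58119, so ⟨T⟩ = 0.58119 / 1.5959.
⟨T⟩ = 0.36419.

0.364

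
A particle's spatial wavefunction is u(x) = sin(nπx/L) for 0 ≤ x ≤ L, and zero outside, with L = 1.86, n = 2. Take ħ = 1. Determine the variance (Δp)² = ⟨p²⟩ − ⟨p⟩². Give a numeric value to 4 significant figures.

11.41

Compute ⟨p⟩ and ⟨p²⟩ separately; (Δp)² = ⟨p²⟩ − ⟨p⟩².
d/dx sin(nπx/L) = (nπ/L)·cos(nπx/L) and d²/dx² sin(nπx/L) = −(nπ/L)²·sin(nπx/L); on 0 ≤ x ≤ L, ∫sin²(nπx/L) dx = L/2 and ∫sin(nπx/L)·cos(nπx/L) dx = 0.
Normalization: ∫|u|² dx = 0.93000.
⟨p⟩ = 0.0000 and ⟨p²⟩ = 11.411.
(Δp)² = 11.411 − (0.0000)² = 11.411.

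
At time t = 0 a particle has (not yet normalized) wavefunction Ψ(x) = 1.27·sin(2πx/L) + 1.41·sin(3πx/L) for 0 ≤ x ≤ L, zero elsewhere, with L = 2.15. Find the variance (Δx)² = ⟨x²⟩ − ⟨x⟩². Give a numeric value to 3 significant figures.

0.172

Compute ⟨x⟩ and ⟨x²⟩ separately, then (Δx)² = ⟨x²⟩ − ⟨x⟩².
On 0 ≤ x ≤ L (j ≠ l): ∫sin²(jπx/L) dx = L/2, ∫sin(jπx/L)·sin(lπx/L) dx = 0; diagonal moments ∫x·sin²(jπx/L) dx = L²/4, ∫x²·sin²(jπx/L) dx = L³·(1/6 − 1/(4j²π²)); cross terms ∫x·sin(jπx/L)·sin(lπx/L) dx = 0 for j + l even and −4jlL²/(π²(j² − l²)²) for j + l odd, ∫x²·sin(jπx/L)·sin(lπx/L) dx = (−1)^(j+l)·4jlL³/(π²(j² − l²)²); higher powers the same way via product-to-sum and parts.
Normalization: ∫|Ψ|² dx = 3.8711.
⟨x⟩ = 0.65902 and ⟨x²⟩ = 0.60589.
(Δx)² = 0.60589 − (0.65902)² = 0.17158.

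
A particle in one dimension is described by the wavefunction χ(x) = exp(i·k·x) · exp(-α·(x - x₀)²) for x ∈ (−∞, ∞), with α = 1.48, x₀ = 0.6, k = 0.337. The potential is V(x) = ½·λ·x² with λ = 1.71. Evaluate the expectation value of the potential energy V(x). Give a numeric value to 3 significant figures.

0.452

⟨V⟩ = ∫ V(x)·|χ|² dx / ∫|χ|² dx.
Gaussian moments (u = x − x₀): ∫u^(2j)·e^(−2αu²) du = (2j−1)!!/(4α)^j · √(π/(2α)), odd powers integrate to 0; here √(π/(2α)) = 1.0302.
State is unnormalized: ∫|χ|² dx = 1.0302, and ∫χ*·V(x)·χ dx = 0.46589, so ⟨V⟩ = 0.46589 / 1.0302.
⟨V⟩ = 0.45223.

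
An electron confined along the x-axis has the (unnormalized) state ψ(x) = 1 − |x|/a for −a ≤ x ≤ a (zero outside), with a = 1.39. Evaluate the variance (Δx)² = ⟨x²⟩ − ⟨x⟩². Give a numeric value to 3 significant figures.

0.193

Compute ⟨x⟩ and ⟨x²⟩ separately, then (Δx)² = ⟨x²⟩ − ⟨x⟩².
ψ is even, so ∫ over [−a, a] = 2∫₀ᵃ with ψ = 1 − x/a there: ∫₀ᵃ (1 − x/a)² dx = a/3, ∫₀ᵃ x²(1 − x/a)² dx = a³/30, ∫₀ᵃ x⁴(1 − x/a)² dx = a⁵/105.
Normalization: ∫|ψ|² dx = 0.92667.
⟨x⟩ = 0.0000 and ⟨x²⟩ = 0.19321.
(Δx)² = 0.19321 − (0.0000)² = 0.19321.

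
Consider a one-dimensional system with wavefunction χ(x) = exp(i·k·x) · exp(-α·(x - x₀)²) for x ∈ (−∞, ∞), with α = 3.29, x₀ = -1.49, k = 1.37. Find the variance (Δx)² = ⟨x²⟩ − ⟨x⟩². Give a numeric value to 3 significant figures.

Compute ⟨x⟩ and ⟨x²⟩ separately, then (Δx)² = ⟨x²⟩ − ⟨x⟩².
Gaussian moments (u = x − x₀): ∫u^(2j)·e^(−2αu²) du = (2j−1)!!/(4α)^j · √(π/(2α)), odd powers integrate to 0; here √(π/(2α)) = 0.69097.
Normalization: ∫|χ|² dx = 0.69097.
⟨x⟩ = -1.4900 and ⟨x²⟩ = 2.2961.
(Δx)² = 2.2961 − (-1.4900)² = 0.075988.

0.0760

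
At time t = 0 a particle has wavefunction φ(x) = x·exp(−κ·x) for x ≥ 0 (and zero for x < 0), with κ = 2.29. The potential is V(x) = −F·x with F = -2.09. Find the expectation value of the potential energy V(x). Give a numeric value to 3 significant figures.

1.37

⟨V⟩ = ∫ V(x)·|φ|² dx / ∫|φ|² dx.
Every integrand reduces to terms xʲ·e^(−2κx) on [0, ∞); use ∫₀^∞ xʲ·e^(−2κx) dx = j!/(2κ)^(j+1).
State is unnormalized: ∫|φ|² dx = 0.020818, and ∫φ*·V(x)·φ dx = 0.028499, so ⟨V⟩ = 0.028499 / 0.020818.
⟨V⟩ = 1.3690.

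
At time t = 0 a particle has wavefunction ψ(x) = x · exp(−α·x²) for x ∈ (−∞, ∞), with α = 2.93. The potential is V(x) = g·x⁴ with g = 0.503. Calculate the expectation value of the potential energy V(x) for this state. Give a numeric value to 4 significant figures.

0.05493

⟨V⟩ = ∫ V(x)·|ψ|² dx / ∫|ψ|² dx.
Expand each integrand as polynomial × e^(−2αx²) and use ∫x^(2j)·e^(−2αx²) dx = (2j−1)!!/(4α)^j · √(π/(2α)), odd powers → 0; here √(π/(2α)) = 0.73219.
State is unnormalized: ∫|ψ|² dx = 0.062474, and ∫ψ*·V(x)·ψ dx = 0.0034316, so ⟨V⟩ = 0.0034316 / 0.062474.
⟨V⟩ = 0.054929.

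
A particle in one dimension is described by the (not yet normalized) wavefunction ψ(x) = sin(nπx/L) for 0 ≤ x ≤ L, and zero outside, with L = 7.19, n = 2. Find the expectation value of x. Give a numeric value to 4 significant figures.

⟨x⟩ = ∫ x·|ψ|² dx / ∫|ψ|² dx (integrals over the domain).
With sin²θ = (1 − cos2θ)/2 on 0 ≤ x ≤ L: ∫sin²(nπx/L) dx = L/2, ∫x·sin²(nπx/L) dx = L²/4, ∫x²·sin²(nπx/L) dx = L³·(1/6 − 1/(4n²π²)); higher powers xᵏ the same way, integrating xᵏ·cos(2nπx/L) by parts.
State is unnormalized: ∫|ψ|² dx = 3.5950, and ∫ψ*·x·ψ dx = 12.924, so ⟨x⟩ = 12.924 / 3.5950.
⟨x⟩ = 3.5950.

3.595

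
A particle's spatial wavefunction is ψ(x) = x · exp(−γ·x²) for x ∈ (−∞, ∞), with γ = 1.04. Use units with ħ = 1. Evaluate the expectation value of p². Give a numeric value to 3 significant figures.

p² ψ = −ħ² d²ψ/dx²; ⟨p²⟩ = −ħ² ∫ ψ*·ψ'' dx / ∫|ψ|² dx.
Expand each integrand as polynomial × e^(−2γx²) and use ∫x^(2j)·e^(−2γx²) dx = (2j−1)!!/(4γ)^j · √(π/(2γ)), odd powers → 0; here √(π/(2γ)) = 1.2290. Differentiate with the product rule, d/dx e^(−γx²) = −2γx·e^(−γx²).
State is unnormalized: ∫|ψ|² dx = 0.29543, and ∫ψ*·(−ħ² ψ'') dx = 0.92173, so ⟨p²⟩ = 0.92173 / 0.29543.
⟨p²⟩ = 3.1200.

3.12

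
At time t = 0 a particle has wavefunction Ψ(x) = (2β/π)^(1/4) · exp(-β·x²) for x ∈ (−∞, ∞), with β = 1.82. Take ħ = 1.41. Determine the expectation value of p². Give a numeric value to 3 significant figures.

3.62

p² Ψ = −ħ² d²Ψ/dx²; ⟨p²⟩ = −ħ² ∫ Ψ*·Ψ'' dx.
Gaussian moments: ∫x^(2j)·e^(−2βx²) dx = (2j−1)!!/(4β)^j · √(π/(2β)), odd powers integrate to 0; here √(π/(2β)) = 0.92902. Derivatives: d/dx e^(−βx²) = −2βx·e^(−βx²), d²/dx² e^(−βx²) = (4β²x² − 2β)·e^(−βx²).
⟨p²⟩ = 3.6183.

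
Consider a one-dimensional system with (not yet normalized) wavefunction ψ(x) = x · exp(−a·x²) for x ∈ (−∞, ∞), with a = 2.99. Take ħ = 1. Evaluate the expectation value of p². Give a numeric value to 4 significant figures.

8.970

p² ψ = −ħ² d²ψ/dx²; ⟨p²⟩ = −ħ² ∫ ψ*·ψ'' dx / ∫|ψ|² dx.
Expand each integrand as polynomial × e^(−2ax²) and use ∫x^(2j)·e^(−2ax²) dx = (2j−1)!!/(4a)^j · √(π/(2a)), odd powers → 0; here √(π/(2a)) = 0.72481. Differentiate with the product rule, d/dx e^(−ax²) = −2ax·e^(−ax²).
State is unnormalized: ∫|ψ|² dx = 0.060603, and ∫ψ*·(−ħ² ψ'') dx = 0.54361, so ⟨p²⟩ = 0.54361 / 0.060603.
⟨p²⟩ = 8.9700.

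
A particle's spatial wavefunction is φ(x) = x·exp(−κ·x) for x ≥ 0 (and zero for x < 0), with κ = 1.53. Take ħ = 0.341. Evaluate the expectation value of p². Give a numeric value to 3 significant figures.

0.272

p² φ = −ħ² d²φ/dx²; ⟨p²⟩ = −ħ² ∫ φ*·φ'' dx / ∫|φ|² dx.
Differentiate x·exp(−κ·x) with the product rule; every integrand then reduces to terms xʲ·e^(−2κx) on [0, ∞), with ∫₀^∞ xʲ·e^(−2κx) dx = j!/(2κ)^(j+1).
State is unnormalized: ∫|φ|² dx = 0.069802, and ∫φ*·(−ħ² φ'') dx = 0.019000, so ⟨p²⟩ = 0.019000 / 0.069802.
⟨p²⟩ = 0.27220.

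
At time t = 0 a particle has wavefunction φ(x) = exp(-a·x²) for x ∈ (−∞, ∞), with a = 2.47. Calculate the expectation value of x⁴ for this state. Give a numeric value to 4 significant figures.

⟨x⁴⟩ = ∫ x⁴·|φ|² dx / ∫|φ|² dx (integrals over the domain).
Gaussian moments: ∫x^(2j)·e^(−2ax²) dx = (2j−1)!!/(4a)^j · √(π/(2a)), odd powers integrate to 0; here √(π/(2a)) = 0.79746.
State is unnormalized: ∫|φ|² dx = 0.79746, and ∫φ*·x⁴·φ dx = 0.024509, so ⟨x⁴⟩ = 0.024509 / 0.79746.
⟨x⁴⟩ = 0.030733.

0.03073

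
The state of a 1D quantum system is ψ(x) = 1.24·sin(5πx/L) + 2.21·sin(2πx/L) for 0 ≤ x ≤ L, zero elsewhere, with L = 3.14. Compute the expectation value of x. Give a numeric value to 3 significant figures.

⟨x⟩ = ∫ x·|ψ|² dx / ∫|ψ|² dx (integrals over the domain).
On 0 ≤ x ≤ L (j ≠ l): ∫sin²(jπx/L) dx = L/2, ∫sin(jπx/L)·sin(lπx/L) dx = 0; diagonal moments ∫x·sin²(jπx/L) dx = L²/4, ∫x²·sin²(jπx/L) dx = L³·(1/6 − 1/(4j²π²)); cross terms ∫x·sin(jπx/L)·sin(lπx/L) dx = 0 for j + l even and −4jlL²/(π²(j² − l²)²) for j + l odd, ∫x²·sin(jπx/L)·sin(lπx/L) dx = (−1)^(j+l)·4jlL³/(π²(j² − l²)²); higher powers the same way via product-to-sum and parts.
State is unnormalized: ∫|ψ|² dx = 10.082, and ∫ψ*·x·ψ dx = 15.332, so ⟨x⟩ = 15.332 / 10.082.
⟨x⟩ = 1.5207.

1.52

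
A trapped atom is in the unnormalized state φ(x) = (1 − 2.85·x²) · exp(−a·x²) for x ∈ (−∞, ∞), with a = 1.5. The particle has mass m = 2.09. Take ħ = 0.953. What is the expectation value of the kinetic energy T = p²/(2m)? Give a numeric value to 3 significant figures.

T = −(ħ²/2m) d²/dx², so ⟨T⟩ = −(ħ²/2m) ∫ φ*·φ'' dx / ∫|φ|² dx; with m = 2.09.
Expand each integrand as polynomial × e^(−2ax²) and use ∫x^(2j)·e^(−2ax²) dx = (2j−1)!!/(4a)^j · √(π/(2a)), odd powers → 0; here √(π/(2a)) = 1.0233. Differentiate with the product rule, d/dx e^(−ax²) = −2ax·e^(−ax²).
State is unnormalized: ∫|φ|² dx = 0.74383, and ∫φ*·(−ħ²/2m · φ'') dx = 1.1771, so ⟨T⟩ = 1.1771 / 0.74383.
⟨T⟩ = 1.5825.

1.58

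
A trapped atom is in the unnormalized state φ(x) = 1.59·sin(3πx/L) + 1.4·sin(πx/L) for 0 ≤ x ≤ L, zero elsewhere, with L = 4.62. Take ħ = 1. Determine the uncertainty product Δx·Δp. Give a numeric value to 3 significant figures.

2.28

Δx = √(⟨x²⟩−⟨x⟩²), Δp = √(⟨p²⟩−⟨p⟩²).
On 0 ≤ x ≤ L (j ≠ l): ∫sin²(jπx/L) dx = L/2, ∫sin(jπx/L)·sin(lπx/L) dx = 0; diagonal moments ∫x·sin²(jπx/L) dx = L²/4, ∫x²·sin²(jπx/L) dx = L³·(1/6 − 1/(4j²π²)); cross terms ∫x·sin(jπx/L)·sin(lπx/L) dx = 0 for j + l even and −4jlL²/(π²(j² − l²)²) for j + l odd, ∫x²·sin(jπx/L)·sin(lπx/L) dx = (−1)^(j+l)·4jlL³/(π²(j² − l²)²); higher powers the same way via product-to-sum and parts. d²/dx² sin(jπx/L) = −(jπ/L)²·sin(jπx/L); on 0 ≤ x ≤ L, ∫sin²(jπx/L) dx = L/2 and ∫sin(jπx/L)·sin(lπx/L) dx = 0 for j ≠ l, so only diagonal terms survive in ∫|φ|² and ∫φ·φ″; ∫φ·φ′ dx = [φ²/2] between the walls = 0.
Normalization: ∫|φ|² dx = 10.368.
⟨x⟩ = 2.3100, ⟨x²⟩ = 7.3794 ⇒ Δx = 1.4294.
⟨p⟩ = 0.0000, ⟨p²⟩ = 2.5461 ⇒ Δp = 1.5957.
Δx·Δp = 2.2809.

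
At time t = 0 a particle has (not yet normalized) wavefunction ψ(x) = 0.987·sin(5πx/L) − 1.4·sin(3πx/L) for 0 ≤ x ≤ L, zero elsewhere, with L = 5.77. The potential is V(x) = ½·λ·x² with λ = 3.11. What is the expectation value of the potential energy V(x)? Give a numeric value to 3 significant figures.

⟨V⟩ = ∫ V(x)·|ψ|² dx / ∫|ψ|² dx.
On 0 ≤ x ≤ L (j ≠ l): ∫sin²(jπx/L) dx = L/2, ∫sin(jπx/L)·sin(lπx/L) dx = 0; diagonal moments ∫x·sin²(jπx/L) dx = L²/4, ∫x²·sin²(jπx/L) dx = L³·(1/6 − 1/(4j²π²)); cross terms ∫x·sin(jπx/L)·sin(lπx/L) dx = 0 for j + l even and −4jlL²/(π²(j² − l²)²) for j + l odd, ∫x²·sin(jπx/L)·sin(lπx/L) dx = (−1)^(j+l)·4jlL³/(π²(j² − l²)²); higher powers the same way via product-to-sum and parts.
State is unnormalized: ∫|ψ|² dx = 8.4651, and ∫ψ*·V(x)·ψ dx = 124.53, so ⟨V⟩ = 124.53 / 8.4651.
⟨V⟩ = 14.711.

14.7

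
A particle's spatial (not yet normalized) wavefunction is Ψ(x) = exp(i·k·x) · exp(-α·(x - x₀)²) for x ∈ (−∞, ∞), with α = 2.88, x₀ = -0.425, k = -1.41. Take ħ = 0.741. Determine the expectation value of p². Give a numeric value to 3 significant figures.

p² Ψ = −ħ² d²Ψ/dx²; ⟨p²⟩ = −ħ² ∫ Ψ*·Ψ'' dx / ∫|Ψ|² dx.
Gaussian moments (u = x − x₀): ∫u^(2j)·e^(−2αu²) du = (2j−1)!!/(4α)^j · √(π/(2α)), odd powers integrate to 0; here √(π/(2α)) = 0.73852. Derivatives: Ψ′ = (ik − 2αu)·Ψ, Ψ″ = ((ik − 2αu)² − 2α)·Ψ; the odd-in-u pieces drop out.
State is unnormalized: ∫|Ψ|² dx = 0.73852, and ∫Ψ*·(−ħ² Ψ'') dx = 1.9741, so ⟨p²⟩ = 1.9741 / 0.73852.
⟨p²⟩ = 2.6730.

2.67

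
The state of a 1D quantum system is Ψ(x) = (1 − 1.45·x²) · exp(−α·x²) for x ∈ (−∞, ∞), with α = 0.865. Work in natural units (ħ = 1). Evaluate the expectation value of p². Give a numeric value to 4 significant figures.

3.853

p² Ψ = −ħ² d²Ψ/dx²; ⟨p²⟩ = −ħ² ∫ Ψ*·Ψ'' dx / ∫|Ψ|² dx.
Expand each integrand as polynomial × e^(−2αx²) and use ∫x^(2j)·e^(−2αx²) dx = (2j−1)!!/(4α)^j · √(π/(2α)), odd powers → 0; here √(π/(2α)) = 1.3476. Differentiate with the product rule, d/dx e^(−αx²) = −2αx·e^(−αx²).
State is unnormalized: ∫|Ψ|² dx = 0.92810, and ∫Ψ*·(−ħ² Ψ'') dx = 3.5757, so ⟨p²⟩ = 3.5757 / 0.92810.
⟨p²⟩ = 3.8526.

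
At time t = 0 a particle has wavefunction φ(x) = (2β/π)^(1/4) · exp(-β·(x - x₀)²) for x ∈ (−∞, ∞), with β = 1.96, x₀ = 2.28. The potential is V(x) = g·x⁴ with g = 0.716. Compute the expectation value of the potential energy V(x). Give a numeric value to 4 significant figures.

22.23

⟨V⟩ = ∫ V(x)·|φ|² dx.
Gaussian moments (u = x − x₀): ∫u^(2j)·e^(−2βu²) du = (2j−1)!!/(4β)^j · √(π/(2β)), odd powers integrate to 0; here √(π/(2β)) = 0.89522.
⟨V⟩ = 22.232.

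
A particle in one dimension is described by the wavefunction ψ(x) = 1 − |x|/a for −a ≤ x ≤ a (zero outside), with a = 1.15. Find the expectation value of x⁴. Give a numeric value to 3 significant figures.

⟨x⁴⟩ = ∫ x⁴·|ψ|² dx / ∫|ψ|² dx (integrals over the domain).
ψ is even, so ∫ over [−a, a] = 2∫₀ᵃ with ψ = 1 − x/a there: ∫₀ᵃ (1 − x/a)² dx = a/3, ∫₀ᵃ x²(1 − x/a)² dx = a³/30, ∫₀ᵃ x⁴(1 − x/a)² dx = a⁵/105.
State is unnormalized: ∫|ψ|² dx = 0.76667, and ∫ψ*·x⁴·ψ dx = 0.038312, so ⟨x⁴⟩ = 0.038312 / 0.76667.
⟨x⁴⟩ = 0.049972.

0.0500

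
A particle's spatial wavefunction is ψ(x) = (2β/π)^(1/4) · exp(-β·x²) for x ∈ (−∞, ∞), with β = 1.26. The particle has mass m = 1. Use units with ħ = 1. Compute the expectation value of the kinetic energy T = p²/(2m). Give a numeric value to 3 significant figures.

0.630

T = −(ħ²/2m) d²/dx², so ⟨T⟩ = −(ħ²/2m) ∫ ψ*·ψ'' dx; with m = 1.
Gaussian moments: ∫x^(2j)·e^(−2βx²) dx = (2j−1)!!/(4β)^j · √(π/(2β)), odd powers integrate to 0; here √(π/(2β)) = 1.1165. Derivatives: d/dx e^(−βx²) = −2βx·e^(−βx²), d²/dx² e^(−βx²) = (4β²x² − 2β)·e^(−βx²).
⟨T⟩ = 0.63000.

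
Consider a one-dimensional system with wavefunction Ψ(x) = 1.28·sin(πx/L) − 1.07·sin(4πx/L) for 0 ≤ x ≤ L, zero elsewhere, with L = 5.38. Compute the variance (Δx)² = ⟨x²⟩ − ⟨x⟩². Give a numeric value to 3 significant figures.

1.51

Compute ⟨x⟩ and ⟨x²⟩ separately, then (Δx)² = ⟨x²⟩ − ⟨x⟩².
On 0 ≤ x ≤ L (j ≠ l): ∫sin²(jπx/L) dx = L/2, ∫sin(jπx/L)·sin(lπx/L) dx = 0; diagonal moments ∫x·sin²(jπx/L) dx = L²/4, ∫x²·sin²(jπx/L) dx = L³·(1/6 − 1/(4j²π²)); cross terms ∫x·sin(jπx/L)·sin(lπx/L) dx = 0 for j + l even and −4jlL²/(π²(j² − l²)²) for j + l odd, ∫x²·sin(jπx/L)·sin(lπx/L) dx = (−1)^(j+l)·4jlL³/(π²(j² − l²)²); higher powers the same way via product-to-sum and parts.
Normalization: ∫|Ψ|² dx = 7.4871.
⟨x⟩ = 2.7663 and ⟨x²⟩ = 9.1578.
(Δx)² = 9.1578 − (2.7663)² = 1.5053.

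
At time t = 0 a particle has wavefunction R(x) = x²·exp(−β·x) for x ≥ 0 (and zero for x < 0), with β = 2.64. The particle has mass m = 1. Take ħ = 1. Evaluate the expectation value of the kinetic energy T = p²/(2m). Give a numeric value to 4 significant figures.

T = −(ħ²/2m) d²/dx², so ⟨T⟩ = −(ħ²/2m) ∫ R*·R'' dx / ∫|R|² dx; with m = 1.
Differentiate x²·exp(−β·x) with the product rule; every integrand then reduces to terms xʲ·e^(−2βx) on [0, ∞), with ∫₀^∞ xʲ·e^(−2βx) dx = j!/(2β)^(j+1).
State is unnormalized: ∫|R|² dx = 0.0058485, and ∫R*·(−ħ²/2m · R'') dx = 0.0067936, so ⟨T⟩ = 0.0067936 / 0.0058485.
⟨T⟩ = 1.1616.

1.162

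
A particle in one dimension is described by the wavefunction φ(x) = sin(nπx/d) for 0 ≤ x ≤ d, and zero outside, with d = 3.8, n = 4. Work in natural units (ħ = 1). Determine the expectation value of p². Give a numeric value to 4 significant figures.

p² φ = −ħ² d²φ/dx²; ⟨p²⟩ = −ħ² ∫ φ*·φ'' dx / ∫|φ|² dx.
d/dx sin(nπx/d) = (nπ/d)·cos(nπx/d) and d²/dx² sin(nπx/d) = −(nπ/d)²·sin(nπx/d); on 0 ≤ x ≤ d, ∫sin²(nπx/d) dx = d/2 and ∫sin(nπx/d)·cos(nπx/d) dx = 0.
State is unnormalized: ∫|φ|² dx = 1.9000, and ∫φ*·(−ħ² φ'') dx = 20.778, so ⟨p²⟩ = 20.778 / 1.9000.
⟨p²⟩ = 10.936.

10.94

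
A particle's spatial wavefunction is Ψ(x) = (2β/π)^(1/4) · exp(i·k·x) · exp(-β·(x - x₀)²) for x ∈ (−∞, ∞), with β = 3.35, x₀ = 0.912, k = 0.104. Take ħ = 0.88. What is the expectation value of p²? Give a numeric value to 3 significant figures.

2.60

p² Ψ = −ħ² d²Ψ/dx²; ⟨p²⟩ = −ħ² ∫ Ψ*·Ψ'' dx.
Gaussian moments (u = x − x₀): ∫u^(2j)·e^(−2βu²) du = (2j−1)!!/(4β)^j · √(π/(2β)), odd powers integrate to 0; here √(π/(2β)) = 0.68476. Derivatives: Ψ′ = (ik − 2βu)·Ψ, Ψ″ = ((ik − 2βu)² − 2β)·Ψ; the odd-in-u pieces drop out.
⟨p²⟩ = 2.6026.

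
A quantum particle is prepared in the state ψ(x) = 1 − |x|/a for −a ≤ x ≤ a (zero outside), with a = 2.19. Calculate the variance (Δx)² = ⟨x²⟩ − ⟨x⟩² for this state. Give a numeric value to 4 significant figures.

Compute ⟨x⟩ and ⟨x²⟩ separately, then (Δx)² = ⟨x²⟩ − ⟨x⟩².
ψ is even, so ∫ over [−a, a] = 2∫₀ᵃ with ψ = 1 − x/a there: ∫₀ᵃ (1 − x/a)² dx = a/3, ∫₀ᵃ x²(1 − x/a)² dx = a³/30, ∫₀ᵃ x⁴(1 − x/a)² dx = a⁵/105.
Normalization: ∫|ψ|² dx = 1.4600.
⟨x⟩ = 0.0000 and ⟨x²⟩ = 0.47961.
(Δx)² = 0.47961 − (0.0000)² = 0.47961.

0.4796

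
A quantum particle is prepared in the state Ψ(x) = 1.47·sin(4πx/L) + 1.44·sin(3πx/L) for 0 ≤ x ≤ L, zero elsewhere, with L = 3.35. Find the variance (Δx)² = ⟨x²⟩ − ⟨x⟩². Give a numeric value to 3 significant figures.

Compute ⟨x⟩ and ⟨x²⟩ separately, then (Δx)² = ⟨x²⟩ − ⟨x⟩².
On 0 ≤ x ≤ L (j ≠ l): ∫sin²(jπx/L) dx = L/2, ∫sin(jπx/L)·sin(lπx/L) dx = 0; diagonal moments ∫x·sin²(jπx/L) dx = L²/4, ∫x²·sin²(jπx/L) dx = L³·(1/6 − 1/(4j²π²)); cross terms ∫x·sin(jπx/L)·sin(lπx/L) dx = 0 for j + l even and −4jlL²/(π²(j² − l²)²) for j + l odd, ∫x²·sin(jπx/L)·sin(lπx/L) dx = (−1)^(j+l)·4jlL³/(π²(j² − l²)²); higher powers the same way via product-to-sum and parts.
Normalization: ∫|Ψ|² dx = 7.0928.
⟨x⟩ = 1.0101 and ⟨x²⟩ = 1.4645.
(Δx)² = 1.4645 − (1.0101)² = 0.44411.

0.444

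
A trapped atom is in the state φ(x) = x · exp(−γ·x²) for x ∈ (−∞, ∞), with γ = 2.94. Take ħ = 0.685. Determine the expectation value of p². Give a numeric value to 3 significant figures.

p² φ = −ħ² d²φ/dx²; ⟨p²⟩ = −ħ² ∫ φ*·φ'' dx / ∫|φ|² dx.
Expand each integrand as polynomial × e^(−2γx²) and use ∫x^(2j)·e^(−2γx²) dx = (2j−1)!!/(4γ)^j · √(π/(2γ)), odd powers → 0; here √(π/(2γ)) = 0.73095. Differentiate with the product rule, d/dx e^(−γx²) = −2γx·e^(−γx²).
State is unnormalized: ∫|φ|² dx = 0.062155, and ∫φ*·(−ħ² φ'') dx = 0.25723, so ⟨p²⟩ = 0.25723 / 0.062155.
⟨p²⟩ = 4.1386.

4.14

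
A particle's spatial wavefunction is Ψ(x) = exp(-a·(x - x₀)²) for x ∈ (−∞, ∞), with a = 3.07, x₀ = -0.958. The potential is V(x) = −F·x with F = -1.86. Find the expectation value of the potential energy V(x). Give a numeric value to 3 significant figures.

-1.78

⟨V⟩ = ∫ V(x)·|Ψ|² dx / ∫|Ψ|² dx.
Gaussian moments (u = x − x₀): ∫u^(2j)·e^(−2au²) du = (2j−1)!!/(4a)^j · √(π/(2a)), odd powers integrate to 0; here √(π/(2a)) = 0.71530.
State is unnormalized: ∫|Ψ|² dx = 0.71530, and ∫Ψ*·V(x)·Ψ dx = -1.2746, so ⟨V⟩ = -1.2746 / 0.71530.
⟨V⟩ = -1.7819.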